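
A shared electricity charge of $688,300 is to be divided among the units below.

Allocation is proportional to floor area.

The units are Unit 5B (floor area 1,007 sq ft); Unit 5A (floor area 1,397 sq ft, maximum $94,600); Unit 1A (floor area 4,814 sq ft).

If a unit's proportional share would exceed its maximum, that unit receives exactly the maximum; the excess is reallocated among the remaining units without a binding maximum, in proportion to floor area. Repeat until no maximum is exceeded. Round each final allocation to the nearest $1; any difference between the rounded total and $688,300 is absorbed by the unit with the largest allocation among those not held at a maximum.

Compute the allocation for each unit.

Floor area total: 7,218.
Unconstrained shares: Unit 5B 96,026.34; Unit 5A 133,216.28; Unit 1A 459,057.38.
Capped: Unit 5A ($94,600); balance $593,700 reallocated over remaining floor area 5,821.
Remaining shares: Unit 5B 102,706.73 → $102,707; Unit 1A 490,993.27 → $490,993.

Unit 5B: $102,707; Unit 5A: $94,600; Unit 1A: $490,993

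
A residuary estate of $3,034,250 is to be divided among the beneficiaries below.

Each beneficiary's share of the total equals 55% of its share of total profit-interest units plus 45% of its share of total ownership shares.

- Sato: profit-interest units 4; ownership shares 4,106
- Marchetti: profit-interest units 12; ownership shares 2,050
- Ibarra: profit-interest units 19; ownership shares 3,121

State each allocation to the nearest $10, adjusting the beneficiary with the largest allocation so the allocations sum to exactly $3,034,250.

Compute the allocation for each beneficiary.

Sato: $795,060; Marchetti: $873,900; Ibarra: $1,365,290

Profit-interest units total 35; ownership shares total 9,277.
Combined weights (55% profit-interest units + 45% ownership shares): Sato 0.2620; Marchetti 0.2880; Ibarra 0.4500.
Pro-rata amounts: Sato 795,055.83; Marchetti 873,897.08; Ibarra 1,365,297.09.
At nearest $10: Sato $795,060; Marchetti $873,900; Ibarra $1,365,300. Sum = $3,034,260.
Difference $3,034,250 − $3,034,260 = −$10 applied to largest allocation (Ibarra): Ibarra becomes $1,365,290.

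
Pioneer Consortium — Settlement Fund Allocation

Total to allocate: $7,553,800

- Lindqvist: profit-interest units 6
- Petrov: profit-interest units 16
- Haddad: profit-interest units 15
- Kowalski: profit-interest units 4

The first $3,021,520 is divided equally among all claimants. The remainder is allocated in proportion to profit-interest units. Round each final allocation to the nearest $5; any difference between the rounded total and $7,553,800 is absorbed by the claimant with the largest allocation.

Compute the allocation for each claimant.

First tranche $3,021,520 split equally: $755,380 each.
Remainder $4,532,280 by profit-interest units (total 41): Lindqvist 663,260.49 → $663,260; Petrov 1,768,694.63 → $1,768,695; Haddad 1,658,151.22 → $1,658,150; Kowalski 442,173.66 → $442,175.
Totals: Lindqvist $755,380 + $663,260 = $1,418,640; Petrov $755,380 + $1,768,695 = $2,524,075; Haddad $755,380 + $1,658,150 = $2,413,530; Kowalski $755,380 + $442,175 = $1,197,555.

Lindqvist: $1,418,640 | Petrov: $2,524,075 | Haddad: $2,413,530 | Kowalski: $1,197,555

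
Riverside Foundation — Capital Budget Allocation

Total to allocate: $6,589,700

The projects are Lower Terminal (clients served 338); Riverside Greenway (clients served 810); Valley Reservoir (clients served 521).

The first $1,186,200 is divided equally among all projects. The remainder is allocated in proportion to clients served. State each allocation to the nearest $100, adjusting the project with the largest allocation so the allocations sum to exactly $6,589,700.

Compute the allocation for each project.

Lower Terminal: $1,489,700 | Riverside Greenway: $3,017,800 | Valley Reservoir: $2,082,200

Equal tier: $1,186,200 ÷ 3 = $395,400 apiece.
Remainder $5,403,500 by clients served (total 1,669): Lower Terminal 1,094,297.78 → $1,094,300; Riverside Greenway 2,622,429.60 → $2,622,400; Valley Reservoir 1,686,772.62 → $1,686,800.
Totals: Lower Terminal $395,400 + $1,094,300 = $1,489,700; Riverside Greenway $395,400 + $2,622,400 = $3,017,800; Valley Reservoir $395,400 + $1,686,800 = $2,082,200.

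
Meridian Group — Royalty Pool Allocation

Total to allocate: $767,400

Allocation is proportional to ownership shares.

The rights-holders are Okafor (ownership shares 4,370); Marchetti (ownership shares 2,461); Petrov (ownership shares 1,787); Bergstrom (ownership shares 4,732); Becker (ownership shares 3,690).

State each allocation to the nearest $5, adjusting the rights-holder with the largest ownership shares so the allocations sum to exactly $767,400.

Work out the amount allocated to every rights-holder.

Total ownership shares = 4,370 + 2,461 + 1,787 + 4,732 + 3,690 = 17,040.
Raw shares: Okafor 196,803.87; Marchetti 110,831.65; Petrov 80,477.92; Bergstrom 213,106.62; Becker 166,179.93.
At nearest $5: Okafor $196,805; Marchetti $110,830; Petrov $80,480; Bergstrom $213,105; Becker $166,180. Sum = $767,400.
Sum already equals the total — no adjustment.

Okafor: $196,805 | Marchetti: $110,830 | Petrov: $80,480 | Bergstrom: $213,105 | Becker: $166,180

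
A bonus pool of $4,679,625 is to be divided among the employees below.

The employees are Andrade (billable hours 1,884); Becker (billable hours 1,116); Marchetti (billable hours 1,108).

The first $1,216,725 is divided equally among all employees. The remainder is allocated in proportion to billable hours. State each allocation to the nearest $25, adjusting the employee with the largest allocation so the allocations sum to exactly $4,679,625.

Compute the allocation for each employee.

$1,216,725 shared equally gives $405,575 per employee.
Remainder $3,462,900 by billable hours (total 4,108): Andrade 1,588,145.96 → $1,588,150; Becker 940,748.88 → $940,750; Marchetti 934,005.16 → $934,000.
Totals: Andrade $405,575 + $1,588,150 = $1,993,725; Becker $405,575 + $940,750 = $1,346,325; Marchetti $405,575 + $934,000 = $1,339,575.

Andrade: $1,993,725 | Becker: $1,346,325 | Marchetti: $1,339,575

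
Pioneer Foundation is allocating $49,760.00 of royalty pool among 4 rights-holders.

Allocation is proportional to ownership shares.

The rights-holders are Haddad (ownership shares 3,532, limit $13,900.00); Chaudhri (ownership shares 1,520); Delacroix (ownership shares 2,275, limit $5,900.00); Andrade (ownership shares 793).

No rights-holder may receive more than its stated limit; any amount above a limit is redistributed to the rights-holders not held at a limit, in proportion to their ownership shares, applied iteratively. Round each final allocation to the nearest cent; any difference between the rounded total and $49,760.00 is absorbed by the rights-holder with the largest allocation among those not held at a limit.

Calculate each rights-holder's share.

Combined ownership shares = 8,120.
Unconstrained shares: Haddad 21,644.3744; Chaudhri 9,314.6798; Delacroix 13,941.3793; Andrade 4,859.5665.
Capped: Haddad ($13,900.00), Delacroix ($5,900.00); residual $29,960.00 reallocated over remaining ownership shares 2,313.
Shares after redistribution: Chaudhri 19,688.3701 → $19,688.37; Andrade 10,271.6299 → $10,271.63.

Haddad: $13,900.00 | Chaudhri: $19,688.37 | Delacroix: $5,900.00 | Andrade: $10,271.63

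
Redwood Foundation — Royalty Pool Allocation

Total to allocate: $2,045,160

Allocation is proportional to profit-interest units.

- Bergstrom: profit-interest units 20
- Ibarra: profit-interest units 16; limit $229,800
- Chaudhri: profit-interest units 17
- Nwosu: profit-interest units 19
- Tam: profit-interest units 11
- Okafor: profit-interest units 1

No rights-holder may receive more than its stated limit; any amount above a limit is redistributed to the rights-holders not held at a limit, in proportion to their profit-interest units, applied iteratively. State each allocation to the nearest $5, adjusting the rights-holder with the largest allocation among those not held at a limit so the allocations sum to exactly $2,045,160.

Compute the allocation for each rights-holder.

Sum of profit-interest units: 84.
Unconstrained shares: Bergstrom 486,942.86; Ibarra 389,554.29; Chaudhri 413,901.43; Nwosu 462,595.71; Tam 267,818.57; Okafor 24,347.14.
Cap binds for Ibarra ($229,800); remaining pool $1,815,360 reallocated over remaining profit-interest units 68.
Shares after redistribution: Bergstrom 533,929.41 → $533,930; Chaudhri 453,840.00 → $453,840; Nwosu 507,232.94 → $507,235; Tam 293,661.18 → $293,660; Okafor 26,696.47 → $26,695.

Bergstrom: $533,930 | Ibarra: $229,800 | Chaudhri: $453,840 | Nwosu: $507,235 | Tam: $293,660 | Okafor: $26,695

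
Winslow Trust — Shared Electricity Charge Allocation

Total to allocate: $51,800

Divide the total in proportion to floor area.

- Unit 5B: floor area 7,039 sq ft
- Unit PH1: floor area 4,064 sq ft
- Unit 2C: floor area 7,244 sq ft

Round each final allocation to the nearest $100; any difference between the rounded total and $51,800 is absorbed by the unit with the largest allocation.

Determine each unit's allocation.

Unit 5B: $19,900 | Unit PH1: $11,500 | Unit 2C: $20,400

Floor area total: 18,347.
Pro-rata amounts: Unit 5B 7,039/18,347 × $51,800 = 19,873.56; Unit PH1 4,064/18,347 × $51,800 = 11,474.09; Unit 2C 7,244/18,347 × $51,800 = 20,452.35.
Rounded to nearest $100: Unit 5B $19,900; Unit PH1 $11,500; Unit 2C $20,500. Sum = $51,900.
Difference $51,800 − $51,900 = −$100 applied to largest allocation (Unit 2C): Unit 2C becomes $20,400.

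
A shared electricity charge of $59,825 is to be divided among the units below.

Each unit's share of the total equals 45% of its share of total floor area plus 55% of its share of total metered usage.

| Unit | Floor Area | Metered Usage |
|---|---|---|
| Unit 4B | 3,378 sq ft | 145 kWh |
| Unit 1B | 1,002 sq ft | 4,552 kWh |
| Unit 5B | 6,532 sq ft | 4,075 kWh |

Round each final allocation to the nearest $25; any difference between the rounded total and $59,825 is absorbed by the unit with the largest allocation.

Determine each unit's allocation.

Unit 4B: $8,875 · Unit 1B: $19,550 · Unit 5B: $31,400

Floor area total 10,912; metered usage total 8,772.
Blended shares (45% floor area + 55% metered usage): Unit 4B 0.1484; Unit 1B 0.3267; Unit 5B 0.5249.
Raw shares: Unit 4B 8,877.84; Unit 1B 19,546.60; Unit 5B 31,400.56.
Rounded to nearest $25: Unit 4B $8,875; Unit 1B $19,550; Unit 5B $31,400. Sum = $59,825.
Sum already equals the total — no adjustment.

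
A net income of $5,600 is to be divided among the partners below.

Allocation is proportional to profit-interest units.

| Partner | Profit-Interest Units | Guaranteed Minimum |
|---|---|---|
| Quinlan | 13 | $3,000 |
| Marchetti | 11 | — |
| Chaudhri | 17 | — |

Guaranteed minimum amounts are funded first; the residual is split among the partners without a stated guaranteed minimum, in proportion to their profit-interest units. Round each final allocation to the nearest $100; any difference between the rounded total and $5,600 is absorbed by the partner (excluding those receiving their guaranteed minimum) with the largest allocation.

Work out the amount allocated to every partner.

Fund the minimums — Quinlan $3,000. Balance $2,600.
Balance split over remaining profit-interest units 28: Marchetti 1,021.43 → $1,000; Chaudhri 1,578.57 → $1,600.

Quinlan: $3,000; Marchetti: $1,000; Chaudhri: $1,600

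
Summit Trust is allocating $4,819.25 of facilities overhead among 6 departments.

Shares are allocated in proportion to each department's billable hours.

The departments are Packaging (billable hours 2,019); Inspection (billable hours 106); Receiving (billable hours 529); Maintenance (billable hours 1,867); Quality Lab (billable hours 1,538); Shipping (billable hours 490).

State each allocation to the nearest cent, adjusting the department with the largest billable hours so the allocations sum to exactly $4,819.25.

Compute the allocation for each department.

Combined billable hours = 2,019 + 106 + 529 + 1,867 + 1,538 + 490 = 6,549.
Proportional shares: Packaging 1,485.7331; Inspection 78.0028; Receiving 389.2782; Maintenance 1,373.8799; Quality Lab 1,131.7768; Shipping 360.5791.
After rounding (cent): Packaging $1,485.73; Inspection $78.00; Receiving $389.28; Maintenance $1,373.88; Quality Lab $1,131.78; Shipping $360.58. Sum = $4,819.25.
No rounding difference to absorb.

Packaging: $1,485.73 | Inspection: $78.00 | Receiving: $389.28 | Maintenance: $1,373.88 | Quality Lab: $1,131.78 | Shipping: $360.58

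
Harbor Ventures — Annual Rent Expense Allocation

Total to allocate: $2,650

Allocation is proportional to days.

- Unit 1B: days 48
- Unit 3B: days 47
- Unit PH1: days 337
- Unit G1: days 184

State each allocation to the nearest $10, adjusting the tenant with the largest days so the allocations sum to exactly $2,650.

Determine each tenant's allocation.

Combined days = 48 + 47 + 337 + 184 = 616.
Pro-rata amounts: Unit 1B 206.49; Unit 3B 202.19; Unit PH1 1,449.76; Unit G1 791.56.
After rounding ($10): Unit 1B $210; Unit 3B $200; Unit PH1 $1,450; Unit G1 $790. Sum = $2,650.
Sum already equals the total — no adjustment.

Unit 1B: $210 | Unit 3B: $200 | Unit PH1: $1,450 | Unit G1: $790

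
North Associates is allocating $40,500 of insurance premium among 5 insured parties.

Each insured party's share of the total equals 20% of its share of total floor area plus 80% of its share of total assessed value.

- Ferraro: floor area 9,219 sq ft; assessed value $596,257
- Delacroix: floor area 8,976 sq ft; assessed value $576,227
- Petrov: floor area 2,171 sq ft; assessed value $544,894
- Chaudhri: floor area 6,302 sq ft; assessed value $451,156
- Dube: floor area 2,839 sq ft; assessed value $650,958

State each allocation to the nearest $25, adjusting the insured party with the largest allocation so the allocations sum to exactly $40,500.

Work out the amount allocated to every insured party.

Ferraro: $9,400; Delacroix: $9,075; Petrov: $6,850; Chaudhri: $6,925; Dube: $8,250

Totals — floor area 29,507, assessed value 2,819,492.
Blended shares (20% floor area + 80% assessed value): Ferraro 0.2317; Delacroix 0.2243; Petrov 0.1693; Chaudhri 0.1707; Dube 0.2039.
Pro-rata amounts: Ferraro 9,382.56; Delacroix 9,085.69; Petrov 6,857.58; Chaudhri 6,914.40; Dube 8,259.78.
After rounding ($25): Ferraro $9,375; Delacroix $9,075; Petrov $6,850; Chaudhri $6,925; Dube $8,250. Sum = $40,475.
Difference $40,500 − $40,475 = +$25 applied to largest allocation (Ferraro): Ferraro becomes $9,400.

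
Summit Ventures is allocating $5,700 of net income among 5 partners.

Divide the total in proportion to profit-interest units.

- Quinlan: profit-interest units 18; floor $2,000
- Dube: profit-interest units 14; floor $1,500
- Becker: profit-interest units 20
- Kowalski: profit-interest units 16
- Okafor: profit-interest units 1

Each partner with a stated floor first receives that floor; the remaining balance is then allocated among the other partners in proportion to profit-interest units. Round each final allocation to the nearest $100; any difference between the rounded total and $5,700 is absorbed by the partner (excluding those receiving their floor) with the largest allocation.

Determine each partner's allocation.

Quinlan: $2,000; Dube: $1,500; Becker: $1,100; Kowalski: $1,000; Okafor: $100

Fund the minimums — Quinlan $2,000; Dube $1,500. Remaining pool $2,200.
Remaining pool split over remaining profit-interest units 37: Becker 1,189.19 → $1,200; Kowalski 951.35 → $1,000; Okafor 59.46 → $100.
Rounding difference −$100 applied to Becker → $1,100.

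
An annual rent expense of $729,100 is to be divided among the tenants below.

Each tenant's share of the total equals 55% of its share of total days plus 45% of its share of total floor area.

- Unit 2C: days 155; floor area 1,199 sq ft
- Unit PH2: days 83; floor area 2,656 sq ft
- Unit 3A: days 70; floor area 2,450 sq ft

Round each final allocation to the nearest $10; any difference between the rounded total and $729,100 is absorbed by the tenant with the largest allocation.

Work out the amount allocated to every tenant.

Unit 2C: $264,200 · Unit PH2: $246,270 · Unit 3A: $218,630

Days total 308; floor area total 6,305.
Combined weights (55% days + 45% floor area): Unit 2C 0.3624; Unit PH2 0.3378; Unit 3A 0.2999.
Pro-rata amounts: Unit 2C 264,197.15; Unit PH2 246,274.03; Unit 3A 218,628.82.
Rounded to nearest $10: Unit 2C $264,200; Unit PH2 $246,270; Unit 3A $218,630. Sum = $729,100.
Sum already equals the total — no adjustment.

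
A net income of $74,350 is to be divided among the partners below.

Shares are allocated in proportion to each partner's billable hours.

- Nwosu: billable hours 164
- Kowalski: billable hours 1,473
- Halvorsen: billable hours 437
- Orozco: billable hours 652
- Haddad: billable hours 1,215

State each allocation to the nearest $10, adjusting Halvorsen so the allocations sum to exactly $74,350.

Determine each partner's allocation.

Sum of billable hours: 3,941.
Unrounded shares: Nwosu 164/3,941 × $74,350 = 3,093.99; Kowalski 1,473/3,941 × $74,350 = 27,789.28; Halvorsen 437/3,941 × $74,350 = 8,244.34; Orozco 652/3,941 × $74,350 = 12,300.48; Haddad 1,215/3,941 × $74,350 = 22,921.91.
At nearest $10: Nwosu $3,090; Kowalski $27,790; Halvorsen $8,240; Orozco $12,300; Haddad $22,920. Sum = $74,340.
Difference $74,350 − $74,340 = +$10 applied to Halvorsen: Halvorsen becomes $8,250.

Nwosu: $3,090 | Kowalski: $27,790 | Halvorsen: $8,250 | Orozco: $12,300 | Haddad: $22,920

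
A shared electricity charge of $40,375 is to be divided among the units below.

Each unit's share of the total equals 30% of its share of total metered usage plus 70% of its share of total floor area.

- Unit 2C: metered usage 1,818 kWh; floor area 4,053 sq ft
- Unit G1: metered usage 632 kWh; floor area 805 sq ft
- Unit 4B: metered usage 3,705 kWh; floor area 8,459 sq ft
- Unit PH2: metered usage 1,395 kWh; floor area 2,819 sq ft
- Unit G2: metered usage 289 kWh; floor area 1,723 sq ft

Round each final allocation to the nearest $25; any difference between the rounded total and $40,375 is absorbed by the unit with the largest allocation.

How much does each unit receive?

Unit 2C: $9,225 · Unit G1: $2,250 · Unit 4B: $19,100 · Unit PH2: $6,625 · Unit G2: $3,175

Metered usage total 7,839; floor area total 17,859.
Combined weights (30% metered usage + 70% floor area): Unit 2C 0.2284; Unit G1 0.0557; Unit 4B 0.4733; Unit PH2 0.1639; Unit G2 0.0786.
Proportional shares: Unit 2C 9,223.11; Unit G1 2,250.48; Unit 4B 19,111.48; Unit PH2 6,616.66; Unit G2 3,173.26.
At nearest $25: Unit 2C $9,225; Unit G1 $2,250; Unit 4B $19,100; Unit PH2 $6,625; Unit G2 $3,175. Sum = $40,375.
No rounding difference to absorb.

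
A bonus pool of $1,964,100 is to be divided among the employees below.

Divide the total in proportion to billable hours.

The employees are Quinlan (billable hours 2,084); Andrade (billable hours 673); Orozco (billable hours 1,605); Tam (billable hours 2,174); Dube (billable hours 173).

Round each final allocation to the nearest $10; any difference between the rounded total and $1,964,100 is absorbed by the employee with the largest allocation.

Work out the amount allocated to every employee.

Combined billable hours = 6,709.
Unrounded shares: Quinlan 2,084/6,709 × $1,964,100 = 610,103.50; Andrade 673/6,709 × $1,964,100 = 197,024.79; Orozco 1,605/6,709 × $1,964,100 = 469,873.38; Tam 2,174/6,709 × $1,964,100 = 636,451.54; Dube 173/6,709 × $1,964,100 = 50,646.79.
At nearest $10: Quinlan $610,100; Andrade $197,020; Orozco $469,870; Tam $636,450; Dube $50,650. Sum = $1,964,090.
Difference $1,964,100 − $1,964,090 = +$10 applied to largest allocation (Tam): Tam becomes $636,460.

Quinlan: $610,100; Andrade: $197,020; Orozco: $469,870; Tam: $636,460; Dube: $50,650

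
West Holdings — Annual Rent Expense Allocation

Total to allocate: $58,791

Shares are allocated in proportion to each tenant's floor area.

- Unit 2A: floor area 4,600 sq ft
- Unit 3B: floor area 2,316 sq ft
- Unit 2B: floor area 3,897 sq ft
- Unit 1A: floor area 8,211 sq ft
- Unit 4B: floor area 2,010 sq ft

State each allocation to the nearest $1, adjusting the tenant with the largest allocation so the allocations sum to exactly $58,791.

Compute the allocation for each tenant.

Unit 2A: $12,857 | Unit 3B: $6,473 | Unit 2B: $10,892 | Unit 1A: $22,951 | Unit 4B: $5,618

Combined floor area = 21,034.
Proportional shares: Unit 2A 4,600/21,034 × $58,791 = 12,857.21; Unit 3B 2,316/21,034 × $58,791 = 6,473.33; Unit 2B 3,897/21,034 × $58,791 = 10,892.29; Unit 1A 8,211/21,034 × $58,791 = 22,950.12; Unit 4B 2,010/21,034 × $58,791 = 5,618.04.
After rounding ($1): Unit 2A $12,857; Unit 3B $6,473; Unit 2B $10,892; Unit 1A $22,950; Unit 4B $5,618. Sum = $58,790.
Difference $58,791 − $58,790 = +$1 applied to largest allocation (Unit 1A): Unit 1A becomes $22,951.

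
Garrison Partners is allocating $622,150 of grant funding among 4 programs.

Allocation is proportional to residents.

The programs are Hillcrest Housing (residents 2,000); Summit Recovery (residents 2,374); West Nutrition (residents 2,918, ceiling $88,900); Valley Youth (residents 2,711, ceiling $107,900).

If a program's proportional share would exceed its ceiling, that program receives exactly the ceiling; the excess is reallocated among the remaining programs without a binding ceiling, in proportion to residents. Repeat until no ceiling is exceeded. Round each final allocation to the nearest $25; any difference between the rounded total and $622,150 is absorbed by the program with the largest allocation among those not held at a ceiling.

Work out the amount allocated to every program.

Total residents = 10,003.
Proportional shares (ignoring caps): Hillcrest Housing 124,392.68; Summit Recovery 147,654.11; West Nutrition 181,488.92; Valley Youth 168,614.28.
Cap binds for West Nutrition ($88,900), Valley Youth ($107,900); residual $425,350 reallocated over remaining residents 4,374.
Remaining shares: Hillcrest Housing 194,490.17 → $194,500; Summit Recovery 230,859.83 → $230,850.

Hillcrest Housing: $194,500; Summit Recovery: $230,850; West Nutrition: $88,900; Valley Youth: $107,900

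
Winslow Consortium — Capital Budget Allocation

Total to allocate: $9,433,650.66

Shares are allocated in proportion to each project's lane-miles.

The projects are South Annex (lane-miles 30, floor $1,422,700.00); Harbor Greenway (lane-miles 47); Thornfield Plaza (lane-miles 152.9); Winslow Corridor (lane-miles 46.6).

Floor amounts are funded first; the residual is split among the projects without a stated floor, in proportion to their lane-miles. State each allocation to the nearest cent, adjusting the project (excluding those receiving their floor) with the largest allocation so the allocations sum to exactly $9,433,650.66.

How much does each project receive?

South Annex: $1,422,700.00 · Harbor Greenway: $1,527,442.93 · Thornfield Plaza: $4,969,064.32 · Winslow Corridor: $1,514,443.41

Minimums first: South Annex $1,422,700.00. Balance $8,010,950.66.
Balance split over remaining lane-miles 246.5: Harbor Greenway 1,527,442.92503 → $1,527,442.93; Thornfield Plaza 4,969,064.3242 → $4,969,064.32; Winslow Corridor 1,514,443.4108 → $1,514,443.41.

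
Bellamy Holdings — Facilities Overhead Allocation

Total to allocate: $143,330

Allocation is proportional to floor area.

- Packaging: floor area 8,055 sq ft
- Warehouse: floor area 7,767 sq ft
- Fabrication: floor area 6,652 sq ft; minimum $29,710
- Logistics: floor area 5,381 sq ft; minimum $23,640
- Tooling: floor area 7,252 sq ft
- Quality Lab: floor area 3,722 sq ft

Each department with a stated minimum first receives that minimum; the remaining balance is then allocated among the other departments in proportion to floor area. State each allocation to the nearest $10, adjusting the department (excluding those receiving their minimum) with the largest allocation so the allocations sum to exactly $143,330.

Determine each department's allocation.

Fund the minimums — Fabrication $29,710; Logistics $23,640. Balance $89,980.
Balance split over remaining floor area 26,796: Packaging 27,048.40 → $27,050; Warehouse 26,081.31 → $26,080; Tooling 24,351.95 → $24,350; Quality Lab 12,498.34 → $12,500.

Packaging: $27,050 · Warehouse: $26,080 · Fabrication: $29,710 · Logistics: $23,640 · Tooling: $24,350 · Quality Lab: $12,500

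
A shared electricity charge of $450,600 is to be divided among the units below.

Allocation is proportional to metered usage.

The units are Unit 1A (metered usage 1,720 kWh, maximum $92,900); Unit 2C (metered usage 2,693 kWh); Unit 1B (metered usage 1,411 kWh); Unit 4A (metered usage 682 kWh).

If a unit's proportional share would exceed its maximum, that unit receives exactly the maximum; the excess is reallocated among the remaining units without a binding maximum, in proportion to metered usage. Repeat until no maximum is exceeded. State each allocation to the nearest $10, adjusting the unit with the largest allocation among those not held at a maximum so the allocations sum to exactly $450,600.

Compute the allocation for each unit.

Combined metered usage = 6,506.
Pro-rata shares before constraints: Unit 1A 119,125.73; Unit 2C 186,514.88; Unit 1B 97,724.65; Unit 4A 47,234.74.
Capped: Unit 1A ($92,900); residual $357,700 reallocated over remaining metered usage 4,786.
Shares after redistribution: Unit 2C 201,271.65 → $201,270; Unit 1B 105,456.48 → $105,460; Unit 4A 50,971.88 → $50,970.

Unit 1A: $92,900 · Unit 2C: $201,270 · Unit 1B: $105,460 · Unit 4A: $50,970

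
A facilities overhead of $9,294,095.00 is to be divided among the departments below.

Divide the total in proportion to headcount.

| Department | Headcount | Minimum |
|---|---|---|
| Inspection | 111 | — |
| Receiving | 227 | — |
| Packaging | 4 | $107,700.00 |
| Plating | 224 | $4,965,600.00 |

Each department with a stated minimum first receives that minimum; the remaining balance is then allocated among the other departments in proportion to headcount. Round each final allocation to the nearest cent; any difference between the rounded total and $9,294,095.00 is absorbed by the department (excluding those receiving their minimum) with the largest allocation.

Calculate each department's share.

Inspection: $1,386,119.07 | Receiving: $2,834,675.93 | Packaging: $107,700.00 | Plating: $4,965,600.00

Guaranteed amounts: Packaging $107,700.00; Plating $4,965,600.00. Remaining pool $4,220,795.00.
Remaining pool split over remaining headcount 338: Inspection 1,386,119.0680 → $1,386,119.07; Receiving 2,834,675.9320 → $2,834,675.93.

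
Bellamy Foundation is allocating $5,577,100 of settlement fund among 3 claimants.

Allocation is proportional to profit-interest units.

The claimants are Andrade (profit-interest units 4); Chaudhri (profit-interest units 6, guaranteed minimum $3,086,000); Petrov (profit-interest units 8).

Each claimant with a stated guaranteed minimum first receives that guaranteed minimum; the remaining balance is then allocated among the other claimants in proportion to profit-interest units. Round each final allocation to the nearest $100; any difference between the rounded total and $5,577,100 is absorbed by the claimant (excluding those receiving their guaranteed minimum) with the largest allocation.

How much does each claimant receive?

Guaranteed amounts: Chaudhri $3,086,000. Residual $2,491,100.
Residual split over remaining profit-interest units 12: Andrade 830,366.67 → $830,400; Petrov 1,660,733.33 → $1,660,700.

Andrade: $830,400 | Chaudhri: $3,086,000 | Petrov: $1,660,700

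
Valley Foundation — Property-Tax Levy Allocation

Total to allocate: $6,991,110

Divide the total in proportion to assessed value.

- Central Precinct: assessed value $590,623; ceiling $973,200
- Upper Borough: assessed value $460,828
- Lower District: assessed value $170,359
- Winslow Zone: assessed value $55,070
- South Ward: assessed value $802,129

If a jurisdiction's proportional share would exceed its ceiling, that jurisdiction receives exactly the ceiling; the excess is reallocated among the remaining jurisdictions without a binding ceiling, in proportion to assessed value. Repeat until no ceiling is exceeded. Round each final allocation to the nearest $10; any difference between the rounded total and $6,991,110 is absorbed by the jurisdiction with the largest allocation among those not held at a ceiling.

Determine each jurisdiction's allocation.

Sum of assessed value: 2,079,009.
Unconstrained shares: Central Precinct 1,986,095.47; Upper Borough 1,549,632.18; Lower District 572,868.38; Winslow Zone 185,184.59; South Ward 2,697,329.39.
Cap binds for Central Precinct ($973,200); residual $6,017,910 reallocated over remaining assessed value 1,488,386.
Redistributed shares: Upper Borough 1,863,240.74 → $1,863,240; Lower District 688,803.26 → $688,800; Winslow Zone 222,661.53 → $222,660; South Ward 3,243,204.47 → $3,243,200.
Rounding difference +$10 applied to South Ward → $3,243,210.

Central Precinct: $973,200 · Upper Borough: $1,863,240 · Lower District: $688,800 · Winslow Zone: $222,660 · South Ward: $3,243,210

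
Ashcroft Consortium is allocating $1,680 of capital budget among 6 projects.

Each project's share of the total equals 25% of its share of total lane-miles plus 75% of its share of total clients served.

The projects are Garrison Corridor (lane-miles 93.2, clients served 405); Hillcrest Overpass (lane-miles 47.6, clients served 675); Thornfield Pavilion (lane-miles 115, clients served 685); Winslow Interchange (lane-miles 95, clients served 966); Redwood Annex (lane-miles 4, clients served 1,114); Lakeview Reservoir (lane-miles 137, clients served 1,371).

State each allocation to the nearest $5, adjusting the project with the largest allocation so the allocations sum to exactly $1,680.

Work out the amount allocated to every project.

Lane-miles total 491.8; clients served total 5,216.
Composite weights (25% lane-miles + 75% clients served): Garrison Corridor 0.1056; Hillcrest Overpass 0.1213; Thornfield Pavilion 0.1570; Winslow Interchange 0.1872; Redwood Annex 0.1622; Lakeview Reservoir 0.2668.
Raw shares: Garrison Corridor 177.43; Hillcrest Overpass 203.71; Thornfield Pavilion 263.68; Winslow Interchange 314.48; Redwood Annex 272.52; Lakeview Reservoir 448.18.
Rounded to nearest $5: Garrison Corridor $175; Hillcrest Overpass $205; Thornfield Pavilion $265; Winslow Interchange $315; Redwood Annex $275; Lakeview Reservoir $450. Sum = $1,685.
Difference $1,680 − $1,685 = −$5 applied to largest allocation (Lakeview Reservoir): Lakeview Reservoir becomes $445.

Garrison Corridor: $175; Hillcrest Overpass: $205; Thornfield Pavilion: $265; Winslow Interchange: $315; Redwood Annex: $275; Lakeview Reservoir: $445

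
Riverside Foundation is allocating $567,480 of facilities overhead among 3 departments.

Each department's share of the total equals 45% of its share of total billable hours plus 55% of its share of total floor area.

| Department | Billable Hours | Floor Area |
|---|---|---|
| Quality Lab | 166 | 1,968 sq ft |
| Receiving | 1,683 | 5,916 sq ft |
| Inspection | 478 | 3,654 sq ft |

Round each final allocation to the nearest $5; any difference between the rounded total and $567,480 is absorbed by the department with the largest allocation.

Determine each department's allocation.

Totals — billable hours 2,327, floor area 11,538.
Composite weights (45% billable hours + 55% floor area): Quality Lab 0.1259; Receiving 0.6075; Inspection 0.2666.
Raw shares: Quality Lab 71,453.21; Receiving 344,726.65; Inspection 151,300.14.
Rounded to nearest $5: Quality Lab $71,455; Receiving $344,725; Inspection $151,300. Sum = $567,480.
Rounded total matches; no reconciliation needed.

Quality Lab: $71,455 | Receiving: $344,725 | Inspection: $151,300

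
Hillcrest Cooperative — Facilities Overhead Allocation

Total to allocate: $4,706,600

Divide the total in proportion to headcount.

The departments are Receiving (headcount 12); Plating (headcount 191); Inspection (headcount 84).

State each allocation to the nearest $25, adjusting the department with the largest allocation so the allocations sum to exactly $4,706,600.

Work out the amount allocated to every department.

Sum of headcount: 287.
Pro-rata amounts: Receiving 12/287 × $4,706,600 = 196,791.64; Plating 191/287 × $4,706,600 = 3,132,266.90; Inspection 84/287 × $4,706,600 = 1,377,541.46.
After rounding ($25): Receiving $196,800; Plating $3,132,275; Inspection $1,377,550. Sum = $4,706,625.
Difference $4,706,600 − $4,706,625 = −$25 applied to largest allocation (Plating): Plating becomes $3,132,250.

Receiving: $196,800; Plating: $3,132,250; Inspection: $1,377,550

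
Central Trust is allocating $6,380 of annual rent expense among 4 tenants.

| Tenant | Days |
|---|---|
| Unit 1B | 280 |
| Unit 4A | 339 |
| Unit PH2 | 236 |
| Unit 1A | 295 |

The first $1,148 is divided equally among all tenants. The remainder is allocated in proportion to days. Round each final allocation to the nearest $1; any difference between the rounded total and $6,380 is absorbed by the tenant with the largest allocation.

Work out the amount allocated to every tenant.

Unit 1B: $1,561 | Unit 4A: $1,829 | Unit PH2: $1,361 | Unit 1A: $1,629

$1,148 shared equally gives $287 per tenant.
Remainder $5,232 by days (total 1,150): Unit 1B 1,273.88 → $1,274; Unit 4A 1,542.30 → $1,542; Unit PH2 1,073.70 → $1,074; Unit 1A 1,342.12 → $1,342.
Totals: Unit 1B $287 + $1,274 = $1,561; Unit 4A $287 + $1,542 = $1,829; Unit PH2 $287 + $1,074 = $1,361; Unit 1A $287 + $1,342 = $1,629.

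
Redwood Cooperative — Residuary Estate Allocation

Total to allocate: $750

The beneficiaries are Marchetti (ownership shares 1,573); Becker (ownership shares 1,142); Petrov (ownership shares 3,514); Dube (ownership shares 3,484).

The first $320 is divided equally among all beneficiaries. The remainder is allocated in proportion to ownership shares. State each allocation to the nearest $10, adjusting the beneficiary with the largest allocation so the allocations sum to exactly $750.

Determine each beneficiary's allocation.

$320 shared equally gives $80 per beneficiary.
Remainder $430 by ownership shares (total 9,713): Marchetti 69.64 → $70; Becker 50.56 → $50; Petrov 155.57 → $160; Dube 154.24 → $150.
Totals: Marchetti $80 + $70 = $150; Becker $80 + $50 = $130; Petrov $80 + $160 = $240; Dube $80 + $150 = $230.

Marchetti: $150 · Becker: $130 · Petrov: $240 · Dube: $230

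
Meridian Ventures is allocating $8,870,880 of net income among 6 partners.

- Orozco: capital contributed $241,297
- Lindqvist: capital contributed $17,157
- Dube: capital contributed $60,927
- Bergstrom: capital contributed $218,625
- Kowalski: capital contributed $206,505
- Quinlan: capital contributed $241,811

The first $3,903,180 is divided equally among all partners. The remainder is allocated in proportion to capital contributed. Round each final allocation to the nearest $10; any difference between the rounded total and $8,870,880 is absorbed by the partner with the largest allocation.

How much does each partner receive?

First tranche $3,903,180 split equally: $650,530 each.
Remainder $4,967,700 by capital contributed (total 986,322): Orozco 1,215,314.17 → $1,215,310; Lindqvist 86,412.78 → $86,410; Dube 306,864.35 → $306,860; Bergstrom 1,101,124.59 → $1,101,120; Kowalski 1,040,081.12 → $1,040,080; Quinlan 1,217,902.98 → $1,217,900.
Rounding difference +$20 on remainder applied to Quinlan.
Totals: Orozco $650,530 + $1,215,310 = $1,865,840; Lindqvist $650,530 + $86,410 = $736,940; Dube $650,530 + $306,860 = $957,390; Bergstrom $650,530 + $1,101,120 = $1,751,650; Kowalski $650,530 + $1,040,080 = $1,690,610; Quinlan $650,530 + $1,217,920 = $1,868,450.

Orozco: $1,865,840 · Lindqvist: $736,940 · Dube: $957,390 · Bergstrom: $1,751,650 · Kowalski: $1,690,610 · Quinlan: $1,868,450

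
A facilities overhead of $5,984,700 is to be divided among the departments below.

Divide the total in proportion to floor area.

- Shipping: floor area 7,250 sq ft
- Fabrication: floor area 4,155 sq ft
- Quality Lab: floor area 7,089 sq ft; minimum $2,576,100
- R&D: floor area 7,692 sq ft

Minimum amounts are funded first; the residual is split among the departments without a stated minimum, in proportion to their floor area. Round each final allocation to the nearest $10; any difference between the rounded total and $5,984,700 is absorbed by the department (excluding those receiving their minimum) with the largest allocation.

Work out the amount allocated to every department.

Guaranteed amounts: Quality Lab $2,576,100. Remaining pool $3,408,600.
Remaining pool split over remaining floor area 19,097: Shipping 1,294,043.57 → $1,294,040; Fabrication 741,620.83 → $741,620; R&D 1,372,935.60 → $1,372,940.

Shipping: $1,294,040 | Fabrication: $741,620 | Quality Lab: $2,576,100 | R&D: $1,372,940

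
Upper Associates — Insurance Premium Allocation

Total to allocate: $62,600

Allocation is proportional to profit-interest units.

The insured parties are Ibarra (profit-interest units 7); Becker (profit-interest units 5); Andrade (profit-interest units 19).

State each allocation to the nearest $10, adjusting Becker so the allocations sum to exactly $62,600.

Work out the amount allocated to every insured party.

Profit-interest units total: 31.
Proportional shares: Ibarra 7/31 × $62,600 = 14,135.48; Becker 5/31 × $62,600 = 10,096.77; Andrade 19/31 × $62,600 = 38,367.74.
Rounded to nearest $10: Ibarra $14,140; Becker $10,100; Andrade $38,370. Sum = $62,610.
Difference $62,600 − $62,610 = −$10 applied to Becker: Becker becomes $10,090.

Ibarra: $14,140; Becker: $10,090; Andrade: $38,370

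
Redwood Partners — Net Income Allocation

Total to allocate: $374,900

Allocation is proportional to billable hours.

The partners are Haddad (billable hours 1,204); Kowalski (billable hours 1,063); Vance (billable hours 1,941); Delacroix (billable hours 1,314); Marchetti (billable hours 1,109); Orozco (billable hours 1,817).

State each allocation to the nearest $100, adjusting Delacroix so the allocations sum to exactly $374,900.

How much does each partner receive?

Billable hours total: 8,448.
Raw shares: Haddad 1,204/8,448 × $374,900 = 53,430.35; Kowalski 1,063/8,448 × $374,900 = 47,173.14; Vance 1,941/8,448 × $374,900 = 86,136.47; Delacroix 1,314/8,448 × $374,900 = 58,311.86; Marchetti 1,109/8,448 × $374,900 = 49,214.50; Orozco 1,817/8,448 × $374,900 = 80,633.68.
Rounded to nearest $100: Haddad $53,400; Kowalski $47,200; Vance $86,100; Delacroix $58,300; Marchetti $49,200; Orozco $80,600. Sum = $374,800.
Difference $374,900 − $374,800 = +$100 applied to Delacroix: Delacroix becomes $58,400.

Haddad: $53,400 | Kowalski: $47,200 | Vance: $86,100 | Delacroix: $58,400 | Marchetti: $49,200 | Orozco: $80,600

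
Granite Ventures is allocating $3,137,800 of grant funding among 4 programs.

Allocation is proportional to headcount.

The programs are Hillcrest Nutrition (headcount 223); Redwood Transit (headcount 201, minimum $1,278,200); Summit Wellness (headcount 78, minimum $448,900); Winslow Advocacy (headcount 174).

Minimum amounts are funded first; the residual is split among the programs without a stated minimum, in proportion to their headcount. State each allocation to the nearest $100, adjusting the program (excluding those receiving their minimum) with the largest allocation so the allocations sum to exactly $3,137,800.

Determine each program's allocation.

Hillcrest Nutrition: $792,400 · Redwood Transit: $1,278,200 · Summit Wellness: $448,900 · Winslow Advocacy: $618,300

Guaranteed amounts: Redwood Transit $1,278,200; Summit Wellness $448,900. Residual $1,410,700.
Residual split over remaining headcount 397: Hillcrest Nutrition 792,408.31 → $792,400; Winslow Advocacy 618,291.69 → $618,300.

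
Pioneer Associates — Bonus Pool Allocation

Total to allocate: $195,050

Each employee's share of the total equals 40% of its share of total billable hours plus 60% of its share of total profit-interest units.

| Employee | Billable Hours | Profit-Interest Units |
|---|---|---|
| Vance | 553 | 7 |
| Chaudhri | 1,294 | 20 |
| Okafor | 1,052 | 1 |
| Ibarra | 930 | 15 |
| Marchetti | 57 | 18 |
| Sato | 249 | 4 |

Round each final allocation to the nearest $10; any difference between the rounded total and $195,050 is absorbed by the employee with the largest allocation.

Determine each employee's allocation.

Totals — billable hours 4,135, profit-interest units 65.
Blended shares (40% billable hours + 60% profit-interest units): Vance 0.1181; Chaudhri 0.3098; Okafor 0.1110; Ibarra 0.2284; Marchetti 0.1717; Sato 0.0610.
Proportional shares: Vance 23,037.34; Chaudhri 60,424.68; Okafor 21,649.81; Ibarra 44,554.35; Marchetti 33,483.79; Sato 11,900.03.
At nearest $10: Vance $23,040; Chaudhri $60,420; Okafor $21,650; Ibarra $44,550; Marchetti $33,480; Sato $11,900. Sum = $195,040.
Difference $195,050 − $195,040 = +$10 applied to largest allocation (Chaudhri): Chaudhri becomes $60,430.

Vance: $23,040; Chaudhri: $60,430; Okafor: $21,650; Ibarra: $44,550; Marchetti: $33,480; Sato: $11,900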